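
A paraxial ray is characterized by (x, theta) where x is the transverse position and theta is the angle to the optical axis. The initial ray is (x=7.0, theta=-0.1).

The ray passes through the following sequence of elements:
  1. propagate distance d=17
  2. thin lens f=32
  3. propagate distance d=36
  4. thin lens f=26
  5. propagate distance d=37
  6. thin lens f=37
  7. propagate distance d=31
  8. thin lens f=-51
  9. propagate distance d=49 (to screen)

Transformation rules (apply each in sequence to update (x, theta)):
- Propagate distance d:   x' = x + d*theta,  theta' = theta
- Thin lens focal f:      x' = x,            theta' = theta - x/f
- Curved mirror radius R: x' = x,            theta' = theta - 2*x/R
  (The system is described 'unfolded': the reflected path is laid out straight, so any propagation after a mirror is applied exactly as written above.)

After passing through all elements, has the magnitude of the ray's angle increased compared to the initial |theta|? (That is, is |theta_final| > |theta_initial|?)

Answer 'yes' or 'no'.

Answer: no

Derivation:
Initial: x=7.0000 theta=-0.1000
After 1 (propagate distance d=17): x=5.3000 theta=-0.1000
After 2 (thin lens f=32): x=5.3000 theta=-17/64 (≈-0.2656)
After 3 (propagate distance d=36): x=-4.2625 theta=-17/64 (≈-0.2656)
After 4 (thin lens f=26): x=-4.2625 theta=-423/4160 (≈-0.1017)
After 5 (propagate distance d=37): x=-33383/4160 (≈-8.0248) theta=-423/4160 (≈-0.1017)
After 6 (thin lens f=37): x=-33383/4160 (≈-8.0248) theta=341/2960 (≈0.1152)
After 7 (propagate distance d=31): x=-685479/153920 (≈-4.4535) theta=341/2960 (≈0.1152)
After 8 (thin lens f=-51): x=-685479/153920 (≈-4.4535) theta=72951/2616640 (≈0.0279)
After 9 (propagate distance d=49 (to screen)): x=-504909/163540 (≈-3.0874) theta=72951/2616640 (≈0.0279)
|theta_initial|=0.1000 |theta_final|=72951/2616640 (≈0.0279) -> not increased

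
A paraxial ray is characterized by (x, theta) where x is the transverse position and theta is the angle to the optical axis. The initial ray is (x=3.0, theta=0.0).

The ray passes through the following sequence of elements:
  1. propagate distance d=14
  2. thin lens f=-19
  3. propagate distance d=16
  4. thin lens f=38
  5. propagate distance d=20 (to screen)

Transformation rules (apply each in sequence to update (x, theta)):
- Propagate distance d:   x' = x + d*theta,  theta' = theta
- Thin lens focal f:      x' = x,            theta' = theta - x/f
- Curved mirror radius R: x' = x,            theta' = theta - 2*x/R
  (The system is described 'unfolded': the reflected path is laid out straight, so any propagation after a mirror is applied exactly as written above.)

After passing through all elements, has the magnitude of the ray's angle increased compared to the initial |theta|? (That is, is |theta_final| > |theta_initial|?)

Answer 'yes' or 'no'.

Initial: x=3.0000 theta=0.0000
After 1 (propagate distance d=14): x=3.0000 theta=0.0000
After 2 (thin lens f=-19): x=3.0000 theta=3/19 (≈0.1579)
After 3 (propagate distance d=16): x=105/19 (≈5.5263) theta=3/19 (≈0.1579)
After 4 (thin lens f=38): x=105/19 (≈5.5263) theta=9/722 (≈0.0125)
After 5 (propagate distance d=20 (to screen)): x=2085/361 (≈5.7756) theta=9/722 (≈0.0125)
|theta_initial|=0.0000 |theta_final|=9/722 (≈0.0125) -> increased

Answer: yes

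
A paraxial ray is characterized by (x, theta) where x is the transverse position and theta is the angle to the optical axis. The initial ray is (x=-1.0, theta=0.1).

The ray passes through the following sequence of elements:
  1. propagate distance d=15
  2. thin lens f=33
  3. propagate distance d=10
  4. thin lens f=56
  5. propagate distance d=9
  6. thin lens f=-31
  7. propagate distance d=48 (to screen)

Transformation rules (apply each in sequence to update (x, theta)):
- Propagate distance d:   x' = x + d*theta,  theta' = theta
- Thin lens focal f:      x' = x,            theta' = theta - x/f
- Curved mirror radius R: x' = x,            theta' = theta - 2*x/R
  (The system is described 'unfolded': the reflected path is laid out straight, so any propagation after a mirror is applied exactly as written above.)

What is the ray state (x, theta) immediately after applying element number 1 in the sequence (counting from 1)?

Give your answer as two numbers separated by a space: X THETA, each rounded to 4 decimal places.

Initial: x=-1.0000 theta=0.1000
After 1 (propagate distance d=15): x=0.5000 theta=0.1000
Rounded to 4 decimal places: x = 0.5000, theta = 0.1000

Answer: 0.5000 0.1000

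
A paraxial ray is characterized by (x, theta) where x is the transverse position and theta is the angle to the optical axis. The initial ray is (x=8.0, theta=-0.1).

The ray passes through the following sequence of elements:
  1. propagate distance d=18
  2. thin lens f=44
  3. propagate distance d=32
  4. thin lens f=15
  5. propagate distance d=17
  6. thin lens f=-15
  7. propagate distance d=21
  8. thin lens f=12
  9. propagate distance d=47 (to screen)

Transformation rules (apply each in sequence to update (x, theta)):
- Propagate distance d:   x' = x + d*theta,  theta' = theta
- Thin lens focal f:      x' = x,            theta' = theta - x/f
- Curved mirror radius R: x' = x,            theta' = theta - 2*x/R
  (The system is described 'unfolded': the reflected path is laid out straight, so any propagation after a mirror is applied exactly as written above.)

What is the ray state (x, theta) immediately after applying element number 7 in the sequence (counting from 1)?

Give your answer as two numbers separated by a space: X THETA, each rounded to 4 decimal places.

Initial: x=8.0000 theta=-0.1000
After 1 (propagate distance d=18): x=6.2000 theta=-0.1000
After 2 (thin lens f=44): x=6.2000 theta=-53/220 (≈-0.2409)
After 3 (propagate distance d=32): x=-83/55 (≈-1.5091) theta=-53/220 (≈-0.2409)
After 4 (thin lens f=15): x=-83/55 (≈-1.5091) theta=-463/3300 (≈-0.1403)
After 5 (propagate distance d=17): x=-12851/3300 (≈-3.8942) theta=-463/3300 (≈-0.1403)
After 6 (thin lens f=-15): x=-12851/3300 (≈-3.8942) theta=-4949/12375 (≈-0.3999)
After 7 (propagate distance d=21): x=-67609/5500 (≈-12.2925) theta=-4949/12375 (≈-0.3999)
Rounded to 4 decimal places: x = -12.2925, theta = -0.3999

Answer: -12.2925 -0.3999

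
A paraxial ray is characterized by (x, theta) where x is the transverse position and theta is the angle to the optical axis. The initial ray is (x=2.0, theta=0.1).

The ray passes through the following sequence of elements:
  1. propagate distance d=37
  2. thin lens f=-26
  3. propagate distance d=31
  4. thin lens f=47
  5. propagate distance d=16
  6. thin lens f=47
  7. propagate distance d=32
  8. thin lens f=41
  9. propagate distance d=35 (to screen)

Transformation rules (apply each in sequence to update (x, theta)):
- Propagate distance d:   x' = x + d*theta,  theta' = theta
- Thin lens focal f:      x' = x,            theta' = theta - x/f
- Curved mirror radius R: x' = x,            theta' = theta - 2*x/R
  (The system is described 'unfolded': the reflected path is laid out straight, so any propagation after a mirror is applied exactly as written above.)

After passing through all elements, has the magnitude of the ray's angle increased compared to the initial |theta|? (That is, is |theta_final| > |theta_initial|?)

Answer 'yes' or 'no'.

Initial: x=2.0000 theta=0.1000
After 1 (propagate distance d=37): x=5.7000 theta=0.1000
After 2 (thin lens f=-26): x=5.7000 theta=83/260 (≈0.3192)
After 3 (propagate distance d=31): x=811/52 (≈15.5962) theta=83/260 (≈0.3192)
After 4 (thin lens f=47): x=811/52 (≈15.5962) theta=-77/6110 (≈-0.0126)
After 5 (propagate distance d=16): x=188121/12220 (≈15.3945) theta=-77/6110 (≈-0.0126)
After 6 (thin lens f=47): x=188121/12220 (≈15.3945) theta=-195359/574340 (≈-0.3401)
After 7 (propagate distance d=32): x=2590199/574340 (≈4.5099) theta=-195359/574340 (≈-0.3401)
After 8 (thin lens f=41): x=2590199/574340 (≈4.5099) theta=-5299959/11773970 (≈-0.4501)
After 9 (propagate distance d=35 (to screen)): x=-264798971/23547940 (≈-11.2451) theta=-5299959/11773970 (≈-0.4501)
|theta_initial|=0.1000 |theta_final|=5299959/11773970 (≈0.4501) -> increased

Answer: yes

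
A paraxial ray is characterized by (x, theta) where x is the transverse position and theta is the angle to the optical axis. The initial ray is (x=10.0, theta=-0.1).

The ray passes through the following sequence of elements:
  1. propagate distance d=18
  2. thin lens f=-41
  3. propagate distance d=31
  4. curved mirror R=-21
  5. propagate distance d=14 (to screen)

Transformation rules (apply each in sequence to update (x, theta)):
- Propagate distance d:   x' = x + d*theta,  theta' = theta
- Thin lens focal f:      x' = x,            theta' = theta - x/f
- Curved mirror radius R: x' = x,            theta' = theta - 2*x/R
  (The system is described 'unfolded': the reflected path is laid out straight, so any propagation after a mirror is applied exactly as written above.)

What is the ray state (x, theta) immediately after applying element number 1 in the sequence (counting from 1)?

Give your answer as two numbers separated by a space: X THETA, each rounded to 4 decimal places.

Initial: x=10.0000 theta=-0.1000
After 1 (propagate distance d=18): x=8.2000 theta=-0.1000
Rounded to 4 decimal places: x = 8.2000, theta = -0.1000

Answer: 8.2000 -0.1000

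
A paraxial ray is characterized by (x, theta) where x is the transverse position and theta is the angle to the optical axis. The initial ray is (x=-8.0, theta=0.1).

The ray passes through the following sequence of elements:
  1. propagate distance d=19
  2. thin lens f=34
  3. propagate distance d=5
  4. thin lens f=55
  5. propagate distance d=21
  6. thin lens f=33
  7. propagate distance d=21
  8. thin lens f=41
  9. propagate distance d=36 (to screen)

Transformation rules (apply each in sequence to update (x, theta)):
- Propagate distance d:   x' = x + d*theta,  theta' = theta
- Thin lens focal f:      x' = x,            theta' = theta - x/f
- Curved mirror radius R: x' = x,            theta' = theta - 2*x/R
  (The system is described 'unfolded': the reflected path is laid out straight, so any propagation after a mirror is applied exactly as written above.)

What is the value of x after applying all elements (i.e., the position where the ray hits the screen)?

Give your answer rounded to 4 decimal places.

Initial: x=-8.0000 theta=0.1000
After 1 (propagate distance d=19): x=-6.1000 theta=0.1000
After 2 (thin lens f=34): x=-6.1000 theta=19/68 (≈0.2794)
After 3 (propagate distance d=5): x=-1599/340 (≈-4.7029) theta=19/68 (≈0.2794)
After 4 (thin lens f=55): x=-1599/340 (≈-4.7029) theta=1706/4675 (≈0.3649)
After 5 (propagate distance d=21): x=55359/18700 (≈2.9604) theta=1706/4675 (≈0.3649)
After 6 (thin lens f=33): x=55359/18700 (≈2.9604) theta=56611/205700 (≈0.2752)
After 7 (propagate distance d=21): x=89889/10285 (≈8.7398) theta=56611/205700 (≈0.2752)
After 8 (thin lens f=41): x=89889/10285 (≈8.7398) theta=523271/8433700 (≈0.0620)
After 9 (propagate distance d=36 (to screen)): x=23136684/2108425 (≈10.9734) theta=523271/8433700 (≈0.0620)
Rounded to 4 decimal places: x = 10.9734

Answer: 10.9734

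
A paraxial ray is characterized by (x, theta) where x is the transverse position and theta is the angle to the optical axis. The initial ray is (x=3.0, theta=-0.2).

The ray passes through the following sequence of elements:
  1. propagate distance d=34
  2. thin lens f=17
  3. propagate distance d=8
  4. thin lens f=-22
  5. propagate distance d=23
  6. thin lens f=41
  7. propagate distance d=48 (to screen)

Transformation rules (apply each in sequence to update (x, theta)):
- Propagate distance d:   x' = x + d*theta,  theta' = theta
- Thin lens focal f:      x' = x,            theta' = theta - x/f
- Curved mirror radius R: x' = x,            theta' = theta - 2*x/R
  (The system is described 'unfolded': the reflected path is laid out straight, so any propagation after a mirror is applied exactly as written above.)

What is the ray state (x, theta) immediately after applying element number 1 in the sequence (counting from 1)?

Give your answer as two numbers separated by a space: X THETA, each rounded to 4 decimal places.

Initial: x=3.0000 theta=-0.2000
After 1 (propagate distance d=34): x=-3.8000 theta=-0.2000
Rounded to 4 decimal places: x = -3.8000, theta = -0.2000

Answer: -3.8000 -0.2000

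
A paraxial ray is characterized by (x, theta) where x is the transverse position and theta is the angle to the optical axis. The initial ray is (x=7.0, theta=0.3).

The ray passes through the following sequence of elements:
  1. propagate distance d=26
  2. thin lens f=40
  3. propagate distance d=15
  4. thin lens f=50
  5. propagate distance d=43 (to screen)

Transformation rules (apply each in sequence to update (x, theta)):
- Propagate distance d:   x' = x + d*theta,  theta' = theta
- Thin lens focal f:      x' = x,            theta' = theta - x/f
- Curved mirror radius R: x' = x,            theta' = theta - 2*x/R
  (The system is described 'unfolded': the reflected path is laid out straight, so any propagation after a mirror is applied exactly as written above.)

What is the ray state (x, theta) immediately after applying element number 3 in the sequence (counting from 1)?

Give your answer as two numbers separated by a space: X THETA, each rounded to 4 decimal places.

Initial: x=7.0000 theta=0.3000
After 1 (propagate distance d=26): x=14.8000 theta=0.3000
After 2 (thin lens f=40): x=14.8000 theta=-0.0700
After 3 (propagate distance d=15): x=13.7500 theta=-0.0700
Rounded to 4 decimal places: x = 13.7500, theta = -0.0700

Answer: 13.7500 -0.0700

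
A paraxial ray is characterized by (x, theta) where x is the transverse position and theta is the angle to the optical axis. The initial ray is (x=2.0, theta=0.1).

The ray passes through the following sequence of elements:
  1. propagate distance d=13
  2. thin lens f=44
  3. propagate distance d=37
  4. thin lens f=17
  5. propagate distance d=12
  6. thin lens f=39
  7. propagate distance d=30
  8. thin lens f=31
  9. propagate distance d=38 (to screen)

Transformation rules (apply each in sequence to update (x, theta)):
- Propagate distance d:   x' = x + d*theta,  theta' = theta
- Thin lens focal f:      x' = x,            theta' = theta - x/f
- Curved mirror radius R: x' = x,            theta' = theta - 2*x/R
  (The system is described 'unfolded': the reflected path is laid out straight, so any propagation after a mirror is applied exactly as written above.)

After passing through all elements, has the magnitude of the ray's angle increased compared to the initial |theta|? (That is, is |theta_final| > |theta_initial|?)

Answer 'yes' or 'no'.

Answer: no

Derivation:
Initial: x=2.0000 theta=0.1000
After 1 (propagate distance d=13): x=3.3000 theta=0.1000
After 2 (thin lens f=44): x=3.3000 theta=0.0250
After 3 (propagate distance d=37): x=4.2250 theta=0.0250
After 4 (thin lens f=17): x=4.2250 theta=-19/85 (≈-0.2235)
After 5 (propagate distance d=12): x=1049/680 (≈1.5426) theta=-19/85 (≈-0.2235)
After 6 (thin lens f=39): x=1049/680 (≈1.5426) theta=-6977/26520 (≈-0.2631)
After 7 (propagate distance d=30): x=-56133/8840 (≈-6.3499) theta=-6977/26520 (≈-0.2631)
After 8 (thin lens f=31): x=-56133/8840 (≈-6.3499) theta=-5986/102765 (≈-0.0582)
After 9 (propagate distance d=38 (to screen)): x=-7040113/822120 (≈-8.5634) theta=-5986/102765 (≈-0.0582)
|theta_initial|=0.1000 |theta_final|=5986/102765 (≈0.0582) -> not increased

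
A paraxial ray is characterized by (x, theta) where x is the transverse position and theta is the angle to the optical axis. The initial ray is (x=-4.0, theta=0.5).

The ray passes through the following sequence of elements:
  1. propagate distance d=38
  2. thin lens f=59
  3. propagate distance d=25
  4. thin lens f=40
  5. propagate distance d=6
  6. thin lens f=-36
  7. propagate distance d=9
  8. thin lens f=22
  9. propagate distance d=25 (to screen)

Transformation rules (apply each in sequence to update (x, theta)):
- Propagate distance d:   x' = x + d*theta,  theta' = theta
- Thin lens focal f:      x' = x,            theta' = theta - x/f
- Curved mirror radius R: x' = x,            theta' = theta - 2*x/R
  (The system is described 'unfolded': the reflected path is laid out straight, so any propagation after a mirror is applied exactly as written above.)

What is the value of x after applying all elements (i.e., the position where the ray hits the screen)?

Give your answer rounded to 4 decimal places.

Initial: x=-4.0000 theta=0.5000
After 1 (propagate distance d=38): x=15.0000 theta=0.5000
After 2 (thin lens f=59): x=15.0000 theta=29/118 (≈0.2458)
After 3 (propagate distance d=25): x=2495/118 (≈21.1441) theta=29/118 (≈0.2458)
After 4 (thin lens f=40): x=2495/118 (≈21.1441) theta=-267/944 (≈-0.2828)
After 5 (propagate distance d=6): x=9179/472 (≈19.4470) theta=-267/944 (≈-0.2828)
After 6 (thin lens f=-36): x=9179/472 (≈19.4470) theta=4373/16992 (≈0.2574)
After 7 (propagate distance d=9): x=41089/1888 (≈21.7632) theta=4373/16992 (≈0.2574)
After 8 (thin lens f=22): x=41089/1888 (≈21.7632) theta=-273595/373824 (≈-0.7319)
After 9 (propagate distance d=25 (to screen)): x=1295747/373824 (≈3.4662) theta=-273595/373824 (≈-0.7319)
Rounded to 4 decimal places: x = 3.4662

Answer: 3.4662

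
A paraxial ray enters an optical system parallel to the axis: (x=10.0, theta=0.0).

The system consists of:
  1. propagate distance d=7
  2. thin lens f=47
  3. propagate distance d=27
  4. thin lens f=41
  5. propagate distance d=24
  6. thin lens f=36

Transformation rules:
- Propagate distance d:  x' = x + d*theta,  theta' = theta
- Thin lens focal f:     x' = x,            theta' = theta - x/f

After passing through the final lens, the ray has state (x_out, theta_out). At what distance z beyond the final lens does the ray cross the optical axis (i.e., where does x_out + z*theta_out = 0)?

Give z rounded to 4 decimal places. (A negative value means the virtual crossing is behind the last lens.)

Answer: -14.9381

Derivation:
Initial: x=10.0000 theta=0.0000
After 1 (propagate distance d=7): x=10.0000 theta=0.0000
After 2 (thin lens f=47): x=10.0000 theta=-10/47 (≈-0.2128)
After 3 (propagate distance d=27): x=200/47 (≈4.2553) theta=-10/47 (≈-0.2128)
After 4 (thin lens f=41): x=200/47 (≈4.2553) theta=-610/1927 (≈-0.3166)
After 5 (propagate distance d=24): x=-6440/1927 (≈-3.3420) theta=-610/1927 (≈-0.3166)
After 6 (thin lens f=36): x=-6440/1927 (≈-3.3420) theta=-3880/17343 (≈-0.2237)
z_focus = -x_out/theta_out = -(-6440/1927)/(-3880/17343) = -1449/97 ≈ -14.9381
Rounded to 4 decimal places: z = -14.9381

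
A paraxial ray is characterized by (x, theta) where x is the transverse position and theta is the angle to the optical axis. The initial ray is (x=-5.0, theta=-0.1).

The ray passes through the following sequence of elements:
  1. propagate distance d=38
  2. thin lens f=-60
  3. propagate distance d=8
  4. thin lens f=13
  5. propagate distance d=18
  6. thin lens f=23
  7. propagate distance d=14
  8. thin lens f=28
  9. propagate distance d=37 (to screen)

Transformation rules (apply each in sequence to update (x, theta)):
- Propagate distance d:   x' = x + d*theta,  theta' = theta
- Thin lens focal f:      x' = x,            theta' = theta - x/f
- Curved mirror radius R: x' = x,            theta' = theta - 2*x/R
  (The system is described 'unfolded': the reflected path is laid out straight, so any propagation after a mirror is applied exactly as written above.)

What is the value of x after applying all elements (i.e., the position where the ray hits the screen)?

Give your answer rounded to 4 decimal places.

Answer: 19.4308

Derivation:
Initial: x=-5.0000 theta=-0.1000
After 1 (propagate distance d=38): x=-8.8000 theta=-0.1000
After 2 (thin lens f=-60): x=-8.8000 theta=-37/150 (≈-0.2467)
After 3 (propagate distance d=8): x=-808/75 (≈-10.7733) theta=-37/150 (≈-0.2467)
After 4 (thin lens f=13): x=-808/75 (≈-10.7733) theta=227/390 (≈0.5821)
After 5 (propagate distance d=18): x=-289/975 (≈-0.2964) theta=227/390 (≈0.5821)
After 6 (thin lens f=23): x=-289/975 (≈-0.2964) theta=26683/44850 (≈0.5949)
After 7 (propagate distance d=14): x=180134/22425 (≈8.0327) theta=26683/44850 (≈0.5949)
After 8 (thin lens f=28): x=180134/22425 (≈8.0327) theta=16119/52325 (≈0.3081)
After 9 (propagate distance d=37 (to screen)): x=3050147/156975 (≈19.4308) theta=16119/52325 (≈0.3081)
Rounded to 4 decimal places: x = 19.4308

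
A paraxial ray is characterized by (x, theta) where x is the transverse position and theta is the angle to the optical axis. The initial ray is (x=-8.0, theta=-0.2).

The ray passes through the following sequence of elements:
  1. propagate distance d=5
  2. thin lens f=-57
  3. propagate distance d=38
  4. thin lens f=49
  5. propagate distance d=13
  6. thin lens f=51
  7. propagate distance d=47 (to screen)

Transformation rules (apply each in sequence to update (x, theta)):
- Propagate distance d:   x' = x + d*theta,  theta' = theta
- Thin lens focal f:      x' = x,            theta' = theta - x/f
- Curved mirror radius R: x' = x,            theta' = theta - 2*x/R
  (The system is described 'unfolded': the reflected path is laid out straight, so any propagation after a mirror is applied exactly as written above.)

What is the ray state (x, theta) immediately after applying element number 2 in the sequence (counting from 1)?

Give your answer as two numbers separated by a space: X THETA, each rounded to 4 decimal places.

Answer: -9.0000 -0.3579

Derivation:
Initial: x=-8.0000 theta=-0.2000
After 1 (propagate distance d=5): x=-9.0000 theta=-0.2000
After 2 (thin lens f=-57): x=-9.0000 theta=-34/95 (≈-0.3579)
Rounded to 4 decimal places: x = -9.0000, theta = -0.3579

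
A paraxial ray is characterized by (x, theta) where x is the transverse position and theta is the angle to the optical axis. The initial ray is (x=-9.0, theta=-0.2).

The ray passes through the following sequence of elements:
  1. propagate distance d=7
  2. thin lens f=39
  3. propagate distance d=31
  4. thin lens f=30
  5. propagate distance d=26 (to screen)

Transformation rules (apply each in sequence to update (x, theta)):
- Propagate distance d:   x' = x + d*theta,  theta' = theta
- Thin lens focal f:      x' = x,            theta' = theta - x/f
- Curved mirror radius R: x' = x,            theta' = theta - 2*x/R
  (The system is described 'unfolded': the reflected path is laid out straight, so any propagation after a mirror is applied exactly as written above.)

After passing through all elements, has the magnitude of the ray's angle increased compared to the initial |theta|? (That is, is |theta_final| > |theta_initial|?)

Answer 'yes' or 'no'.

Initial: x=-9.0000 theta=-0.2000
After 1 (propagate distance d=7): x=-10.4000 theta=-0.2000
After 2 (thin lens f=39): x=-10.4000 theta=1/15 (≈0.0667)
After 3 (propagate distance d=31): x=-25/3 (≈-8.3333) theta=1/15 (≈0.0667)
After 4 (thin lens f=30): x=-25/3 (≈-8.3333) theta=31/90 (≈0.3444)
After 5 (propagate distance d=26 (to screen)): x=28/45 (≈0.6222) theta=31/90 (≈0.3444)
|theta_initial|=0.2000 |theta_final|=31/90 (≈0.3444) -> increased

Answer: yes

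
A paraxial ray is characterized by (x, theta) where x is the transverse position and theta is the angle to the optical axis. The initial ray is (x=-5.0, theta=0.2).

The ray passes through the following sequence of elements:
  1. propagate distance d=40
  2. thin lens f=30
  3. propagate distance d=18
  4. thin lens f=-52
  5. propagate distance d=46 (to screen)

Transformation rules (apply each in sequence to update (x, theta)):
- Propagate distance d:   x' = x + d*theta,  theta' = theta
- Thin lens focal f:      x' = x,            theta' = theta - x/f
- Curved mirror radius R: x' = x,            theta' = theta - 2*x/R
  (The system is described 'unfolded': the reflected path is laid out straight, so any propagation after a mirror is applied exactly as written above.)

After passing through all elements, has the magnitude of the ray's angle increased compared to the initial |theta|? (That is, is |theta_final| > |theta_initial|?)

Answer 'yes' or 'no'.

Answer: no

Derivation:
Initial: x=-5.0000 theta=0.2000
After 1 (propagate distance d=40): x=3.0000 theta=0.2000
After 2 (thin lens f=30): x=3.0000 theta=0.1000
After 3 (propagate distance d=18): x=4.8000 theta=0.1000
After 4 (thin lens f=-52): x=4.8000 theta=5/26 (≈0.1923)
After 5 (propagate distance d=46 (to screen)): x=887/65 (≈13.6462) theta=5/26 (≈0.1923)
|theta_initial|=0.2000 |theta_final|=5/26 (≈0.1923) -> not increased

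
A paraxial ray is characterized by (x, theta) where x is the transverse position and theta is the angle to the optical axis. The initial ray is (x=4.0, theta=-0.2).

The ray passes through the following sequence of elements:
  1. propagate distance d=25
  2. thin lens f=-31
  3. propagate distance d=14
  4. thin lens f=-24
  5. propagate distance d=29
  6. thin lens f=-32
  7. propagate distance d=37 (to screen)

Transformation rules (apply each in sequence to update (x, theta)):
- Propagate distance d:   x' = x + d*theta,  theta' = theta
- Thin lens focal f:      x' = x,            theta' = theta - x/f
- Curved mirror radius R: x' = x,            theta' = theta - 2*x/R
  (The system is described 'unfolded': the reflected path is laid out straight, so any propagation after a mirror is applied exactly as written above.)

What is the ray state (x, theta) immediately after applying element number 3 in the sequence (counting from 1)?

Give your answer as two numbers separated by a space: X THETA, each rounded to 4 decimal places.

Initial: x=4.0000 theta=-0.2000
After 1 (propagate distance d=25): x=-1.0000 theta=-0.2000
After 2 (thin lens f=-31): x=-1.0000 theta=-36/155 (≈-0.2323)
After 3 (propagate distance d=14): x=-659/155 (≈-4.2516) theta=-36/155 (≈-0.2323)
Rounded to 4 decimal places: x = -4.2516, theta = -0.2323

Answer: -4.2516 -0.2323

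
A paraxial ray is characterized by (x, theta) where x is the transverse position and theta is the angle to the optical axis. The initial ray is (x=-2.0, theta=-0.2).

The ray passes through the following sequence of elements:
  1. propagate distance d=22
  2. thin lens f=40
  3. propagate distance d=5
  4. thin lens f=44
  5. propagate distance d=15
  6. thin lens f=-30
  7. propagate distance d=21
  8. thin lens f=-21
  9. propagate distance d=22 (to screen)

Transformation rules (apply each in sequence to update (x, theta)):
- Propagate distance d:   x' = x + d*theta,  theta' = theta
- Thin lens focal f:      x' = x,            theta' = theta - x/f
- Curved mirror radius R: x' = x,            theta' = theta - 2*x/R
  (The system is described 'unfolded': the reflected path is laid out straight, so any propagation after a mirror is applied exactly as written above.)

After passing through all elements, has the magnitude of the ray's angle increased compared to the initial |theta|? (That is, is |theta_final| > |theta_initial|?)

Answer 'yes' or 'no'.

Answer: yes

Derivation:
Initial: x=-2.0000 theta=-0.2000
After 1 (propagate distance d=22): x=-6.4000 theta=-0.2000
After 2 (thin lens f=40): x=-6.4000 theta=-0.0400
After 3 (propagate distance d=5): x=-6.6000 theta=-0.0400
After 4 (thin lens f=44): x=-6.6000 theta=0.1100
After 5 (propagate distance d=15): x=-4.9500 theta=0.1100
After 6 (thin lens f=-30): x=-4.9500 theta=-0.0550
After 7 (propagate distance d=21): x=-6.1050 theta=-0.0550
After 8 (thin lens f=-21): x=-6.1050 theta=-121/350 (≈-0.3457)
After 9 (propagate distance d=22 (to screen)): x=-3839/280 (≈-13.7107) theta=-121/350 (≈-0.3457)
|theta_initial|=0.2000 |theta_final|=121/350 (≈0.3457) -> increased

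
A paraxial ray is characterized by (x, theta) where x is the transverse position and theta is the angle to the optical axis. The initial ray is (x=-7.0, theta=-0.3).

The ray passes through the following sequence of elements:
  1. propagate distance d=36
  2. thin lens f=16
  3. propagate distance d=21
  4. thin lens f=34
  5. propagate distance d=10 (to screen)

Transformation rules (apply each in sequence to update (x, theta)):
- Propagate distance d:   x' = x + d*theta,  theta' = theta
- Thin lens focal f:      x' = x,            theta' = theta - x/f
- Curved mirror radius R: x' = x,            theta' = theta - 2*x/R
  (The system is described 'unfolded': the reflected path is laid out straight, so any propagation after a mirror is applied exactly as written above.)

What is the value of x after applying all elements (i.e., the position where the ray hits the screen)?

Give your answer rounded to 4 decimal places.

Initial: x=-7.0000 theta=-0.3000
After 1 (propagate distance d=36): x=-17.8000 theta=-0.3000
After 2 (thin lens f=16): x=-17.8000 theta=0.8125
After 3 (propagate distance d=21): x=-0.7375 theta=0.8125
After 4 (thin lens f=34): x=-0.7375 theta=2269/2720 (≈0.8342)
After 5 (propagate distance d=10 (to screen)): x=5171/680 (≈7.6044) theta=2269/2720 (≈0.8342)
Rounded to 4 decimal places: x = 7.6044

Answer: 7.6044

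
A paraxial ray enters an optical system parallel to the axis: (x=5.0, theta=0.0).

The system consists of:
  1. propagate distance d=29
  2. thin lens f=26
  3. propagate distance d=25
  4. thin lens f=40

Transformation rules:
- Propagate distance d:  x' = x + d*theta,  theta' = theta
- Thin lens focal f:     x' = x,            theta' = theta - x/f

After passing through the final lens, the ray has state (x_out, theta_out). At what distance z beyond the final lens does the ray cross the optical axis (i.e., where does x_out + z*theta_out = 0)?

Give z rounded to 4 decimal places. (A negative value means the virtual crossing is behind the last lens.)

Answer: 0.9756

Derivation:
Initial: x=5.0000 theta=0.0000
After 1 (propagate distance d=29): x=5.0000 theta=0.0000
After 2 (thin lens f=26): x=5.0000 theta=-5/26 (≈-0.1923)
After 3 (propagate distance d=25): x=5/26 (≈0.1923) theta=-5/26 (≈-0.1923)
After 4 (thin lens f=40): x=5/26 (≈0.1923) theta=-41/208 (≈-0.1971)
z_focus = -x_out/theta_out = -(5/26)/(-41/208) = 40/41 ≈ 0.9756
Rounded to 4 decimal places: z = 0.9756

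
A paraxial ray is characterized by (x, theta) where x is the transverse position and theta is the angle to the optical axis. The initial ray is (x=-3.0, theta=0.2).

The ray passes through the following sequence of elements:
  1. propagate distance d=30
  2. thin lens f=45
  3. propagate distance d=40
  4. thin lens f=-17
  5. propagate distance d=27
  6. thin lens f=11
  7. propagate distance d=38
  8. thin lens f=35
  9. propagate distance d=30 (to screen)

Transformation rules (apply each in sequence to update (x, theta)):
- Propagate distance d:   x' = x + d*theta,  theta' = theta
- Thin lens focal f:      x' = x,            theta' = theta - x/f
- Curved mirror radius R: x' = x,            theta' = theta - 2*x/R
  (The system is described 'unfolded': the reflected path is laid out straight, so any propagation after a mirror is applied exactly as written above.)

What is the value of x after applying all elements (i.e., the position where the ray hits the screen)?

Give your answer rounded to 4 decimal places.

Answer: -55.3763

Derivation:
Initial: x=-3.0000 theta=0.2000
After 1 (propagate distance d=30): x=3.0000 theta=0.2000
After 2 (thin lens f=45): x=3.0000 theta=2/15 (≈0.1333)
After 3 (propagate distance d=40): x=25/3 (≈8.3333) theta=2/15 (≈0.1333)
After 4 (thin lens f=-17): x=25/3 (≈8.3333) theta=53/85 (≈0.6235)
After 5 (propagate distance d=27): x=6418/255 (≈25.1686) theta=53/85 (≈0.6235)
After 6 (thin lens f=11): x=6418/255 (≈25.1686) theta=-4669/2805 (≈-1.6645)
After 7 (propagate distance d=38): x=-35608/935 (≈-38.0834) theta=-4669/2805 (≈-1.6645)
After 8 (thin lens f=35): x=-35608/935 (≈-38.0834) theta=-56591/98175 (≈-0.5764)
After 9 (propagate distance d=30 (to screen)): x=-362438/6545 (≈-55.3763) theta=-56591/98175 (≈-0.5764)
Rounded to 4 decimal places: x = -55.3763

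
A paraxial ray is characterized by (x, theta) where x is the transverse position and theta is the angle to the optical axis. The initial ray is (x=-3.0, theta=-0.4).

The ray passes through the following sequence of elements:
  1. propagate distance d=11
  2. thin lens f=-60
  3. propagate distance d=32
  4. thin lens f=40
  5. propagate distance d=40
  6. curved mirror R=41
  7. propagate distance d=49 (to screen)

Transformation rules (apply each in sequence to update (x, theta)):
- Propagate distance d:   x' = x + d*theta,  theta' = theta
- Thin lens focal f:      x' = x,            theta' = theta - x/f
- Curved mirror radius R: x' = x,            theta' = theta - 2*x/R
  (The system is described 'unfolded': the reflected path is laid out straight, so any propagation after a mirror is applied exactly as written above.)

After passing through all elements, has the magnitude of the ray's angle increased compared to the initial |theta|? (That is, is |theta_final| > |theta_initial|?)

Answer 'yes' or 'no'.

Initial: x=-3.0000 theta=-0.4000
After 1 (propagate distance d=11): x=-7.4000 theta=-0.4000
After 2 (thin lens f=-60): x=-7.4000 theta=-157/300 (≈-0.5233)
After 3 (propagate distance d=32): x=-1811/75 (≈-24.1467) theta=-157/300 (≈-0.5233)
After 4 (thin lens f=40): x=-1811/75 (≈-24.1467) theta=241/3000 (≈0.0803)
After 5 (propagate distance d=40): x=-314/15 (≈-20.9333) theta=241/3000 (≈0.0803)
After 6 (curved mirror R=41): x=-314/15 (≈-20.9333) theta=135481/123000 (≈1.1015)
After 7 (propagate distance d=49 (to screen)): x=4063769/123000 (≈33.0388) theta=135481/123000 (≈1.1015)
|theta_initial|=0.4000 |theta_final|=135481/123000 (≈1.1015) -> increased

Answer: yes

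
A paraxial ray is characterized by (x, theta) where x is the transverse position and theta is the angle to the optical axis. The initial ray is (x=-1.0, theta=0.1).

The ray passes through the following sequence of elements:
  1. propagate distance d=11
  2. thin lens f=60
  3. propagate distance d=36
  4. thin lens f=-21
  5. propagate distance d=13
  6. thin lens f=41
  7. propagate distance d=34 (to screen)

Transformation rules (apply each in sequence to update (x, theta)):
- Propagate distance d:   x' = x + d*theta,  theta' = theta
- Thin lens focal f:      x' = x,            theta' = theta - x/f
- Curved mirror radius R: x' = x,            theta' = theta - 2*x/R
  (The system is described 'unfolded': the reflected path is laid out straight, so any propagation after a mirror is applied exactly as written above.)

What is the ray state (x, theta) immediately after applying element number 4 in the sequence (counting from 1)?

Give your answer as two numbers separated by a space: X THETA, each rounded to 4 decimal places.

Initial: x=-1.0000 theta=0.1000
After 1 (propagate distance d=11): x=0.1000 theta=0.1000
After 2 (thin lens f=60): x=0.1000 theta=59/600 (≈0.0983)
After 3 (propagate distance d=36): x=3.6400 theta=59/600 (≈0.0983)
After 4 (thin lens f=-21): x=3.6400 theta=163/600 (≈0.2717)
Rounded to 4 decimal places: x = 3.6400, theta = 0.2717

Answer: 3.6400 0.2717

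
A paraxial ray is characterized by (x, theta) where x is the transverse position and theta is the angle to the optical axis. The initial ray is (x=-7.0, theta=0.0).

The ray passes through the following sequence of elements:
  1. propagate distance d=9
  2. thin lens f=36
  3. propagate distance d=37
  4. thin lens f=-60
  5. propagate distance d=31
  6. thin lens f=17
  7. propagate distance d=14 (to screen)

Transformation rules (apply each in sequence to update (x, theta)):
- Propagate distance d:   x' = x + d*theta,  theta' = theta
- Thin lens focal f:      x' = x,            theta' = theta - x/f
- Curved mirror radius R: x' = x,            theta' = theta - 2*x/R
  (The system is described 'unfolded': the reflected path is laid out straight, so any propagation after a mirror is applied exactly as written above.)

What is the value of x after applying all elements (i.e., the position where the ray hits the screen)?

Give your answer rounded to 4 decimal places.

Answer: 3.8834

Derivation:
Initial: x=-7.0000 theta=0.0000
After 1 (propagate distance d=9): x=-7.0000 theta=0.0000
After 2 (thin lens f=36): x=-7.0000 theta=7/36 (≈0.1944)
After 3 (propagate distance d=37): x=7/36 (≈0.1944) theta=7/36 (≈0.1944)
After 4 (thin lens f=-60): x=7/36 (≈0.1944) theta=427/2160 (≈0.1977)
After 5 (propagate distance d=31): x=13657/2160 (≈6.3227) theta=427/2160 (≈0.1977)
After 6 (thin lens f=17): x=13657/2160 (≈6.3227) theta=-3199/18360 (≈-0.1742)
After 7 (propagate distance d=14 (to screen)): x=142597/36720 (≈3.8834) theta=-3199/18360 (≈-0.1742)
Rounded to 4 decimal places: x = 3.8834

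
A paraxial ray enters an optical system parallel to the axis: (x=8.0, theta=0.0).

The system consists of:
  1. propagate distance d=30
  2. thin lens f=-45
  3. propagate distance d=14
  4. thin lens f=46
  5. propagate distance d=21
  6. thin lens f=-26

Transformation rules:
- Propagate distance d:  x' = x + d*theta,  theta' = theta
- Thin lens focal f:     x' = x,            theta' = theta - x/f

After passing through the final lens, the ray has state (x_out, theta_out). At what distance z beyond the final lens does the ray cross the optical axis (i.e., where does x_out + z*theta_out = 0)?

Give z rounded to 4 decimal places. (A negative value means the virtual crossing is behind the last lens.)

Initial: x=8.0000 theta=0.0000
After 1 (propagate distance d=30): x=8.0000 theta=0.0000
After 2 (thin lens f=-45): x=8.0000 theta=8/45 (≈0.1778)
After 3 (propagate distance d=14): x=472/45 (≈10.4889) theta=8/45 (≈0.1778)
After 4 (thin lens f=46): x=472/45 (≈10.4889) theta=-52/1035 (≈-0.0502)
After 5 (propagate distance d=21): x=9764/1035 (≈9.4338) theta=-52/1035 (≈-0.0502)
After 6 (thin lens f=-26): x=9764/1035 (≈9.4338) theta=1402/4485 (≈0.3126)
z_focus = -x_out/theta_out = -(9764/1035)/(1402/4485) = -63466/2103 ≈ -30.1788
Rounded to 4 decimal places: z = -30.1788

Answer: -30.1788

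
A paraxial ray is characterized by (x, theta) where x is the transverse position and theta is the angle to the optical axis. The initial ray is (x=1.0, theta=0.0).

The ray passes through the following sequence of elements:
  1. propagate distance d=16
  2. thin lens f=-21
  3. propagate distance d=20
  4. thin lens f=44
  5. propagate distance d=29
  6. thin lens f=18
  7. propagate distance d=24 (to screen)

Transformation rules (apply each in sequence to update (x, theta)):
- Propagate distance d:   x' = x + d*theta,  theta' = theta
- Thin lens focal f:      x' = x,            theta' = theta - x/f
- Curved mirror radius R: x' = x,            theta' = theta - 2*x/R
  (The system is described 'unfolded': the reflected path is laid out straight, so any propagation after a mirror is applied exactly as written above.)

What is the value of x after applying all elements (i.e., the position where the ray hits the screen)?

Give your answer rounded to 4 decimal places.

Initial: x=1.0000 theta=0.0000
After 1 (propagate distance d=16): x=1.0000 theta=0.0000
After 2 (thin lens f=-21): x=1.0000 theta=1/21 (≈0.0476)
After 3 (propagate distance d=20): x=41/21 (≈1.9524) theta=1/21 (≈0.0476)
After 4 (thin lens f=44): x=41/21 (≈1.9524) theta=1/308 (≈0.0032)
After 5 (propagate distance d=29): x=1891/924 (≈2.0465) theta=1/308 (≈0.0032)
After 6 (thin lens f=18): x=1891/924 (≈2.0465) theta=-167/1512 (≈-0.1104)
After 7 (propagate distance d=24 (to screen)): x=-1675/2772 (≈-0.6043) theta=-167/1512 (≈-0.1104)
Rounded to 4 decimal places: x = -0.6043

Answer: -0.6043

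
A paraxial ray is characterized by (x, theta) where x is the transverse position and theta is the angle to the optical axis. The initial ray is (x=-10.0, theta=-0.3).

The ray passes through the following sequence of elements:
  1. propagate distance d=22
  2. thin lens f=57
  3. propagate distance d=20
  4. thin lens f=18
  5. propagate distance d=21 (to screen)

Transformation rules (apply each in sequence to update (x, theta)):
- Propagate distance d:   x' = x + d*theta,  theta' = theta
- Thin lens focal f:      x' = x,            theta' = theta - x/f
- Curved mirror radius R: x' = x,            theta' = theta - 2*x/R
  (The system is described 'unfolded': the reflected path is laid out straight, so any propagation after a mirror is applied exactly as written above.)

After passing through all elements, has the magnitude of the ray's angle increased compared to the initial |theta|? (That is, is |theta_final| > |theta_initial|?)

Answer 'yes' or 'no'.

Initial: x=-10.0000 theta=-0.3000
After 1 (propagate distance d=22): x=-16.6000 theta=-0.3000
After 2 (thin lens f=57): x=-16.6000 theta=-1/114 (≈-0.0088)
After 3 (propagate distance d=20): x=-4781/285 (≈-16.7754) theta=-1/114 (≈-0.0088)
After 4 (thin lens f=18): x=-4781/285 (≈-16.7754) theta=2368/2565 (≈0.9232)
After 5 (propagate distance d=21 (to screen)): x=2233/855 (≈2.6117) theta=2368/2565 (≈0.9232)
|theta_initial|=0.3000 |theta_final|=2368/2565 (≈0.9232) -> increased

Answer: yes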